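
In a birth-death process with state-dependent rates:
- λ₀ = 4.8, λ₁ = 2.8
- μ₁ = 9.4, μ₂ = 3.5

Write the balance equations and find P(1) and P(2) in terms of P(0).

Balance equations:
State 0: λ₀P₀ = μ₁P₁ → P₁ = (λ₀/μ₁)P₀ = (4.8/9.4)P₀ = 0.5106P₀
State 1: P₂ = (λ₀λ₁)/(μ₁μ₂)P₀ = (4.8×2.8)/(9.4×3.5)P₀ = 0.4085P₀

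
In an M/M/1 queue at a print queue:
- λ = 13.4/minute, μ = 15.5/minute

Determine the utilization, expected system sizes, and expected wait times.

Step 1: ρ = λ/μ = 13.4/15.5 = 0.8645
Step 2: L = λ/(μ-λ) = 13.4/2.10 = 6.3810
Step 3: Lq = λ²/(μ(μ-λ)) = 179.56/(15.5×2.10) = 5.5164
Step 4: W = 1/(μ-λ) = 1/2.10 = 0.4761905
Step 5: Wq = λ/(μ(μ-λ)) = 13.4/(15.5×2.10) = 0.4117
Step 6: P(0) = 1-ρ = 0.1355
Verify: L = λW = 13.4×0.4761905 = 6.3810 ✔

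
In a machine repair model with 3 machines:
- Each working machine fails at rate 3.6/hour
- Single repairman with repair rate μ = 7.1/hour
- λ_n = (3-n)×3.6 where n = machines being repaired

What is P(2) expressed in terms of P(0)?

P(2)/P(0) = ∏_{i=0}^{2-1} λ_i/μ_{i+1}
= (3-0)×3.6/7.1 × (3-1)×3.6/7.1
= 1.5426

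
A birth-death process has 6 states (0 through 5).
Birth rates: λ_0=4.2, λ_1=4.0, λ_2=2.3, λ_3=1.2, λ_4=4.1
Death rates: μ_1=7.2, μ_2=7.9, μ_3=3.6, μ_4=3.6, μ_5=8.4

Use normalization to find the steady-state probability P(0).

Ratios P(n)/P(0) = (λ₀···λₙ₋₁)/(μ₁···μₙ):
P(1)/P(0) = (4.2)/(7.2) = 0.5833
P(2)/P(0) = (4.2×4.0)/(7.2×7.9) = 0.2954
P(3)/P(0) = (4.2×4.0×2.3)/(7.2×7.9×3.6) = 0.1887
P(4)/P(0) = (4.2×4.0×2.3×1.2)/(7.2×7.9×3.6×3.6) = 0.06290
P(5)/P(0) = (4.2×4.0×2.3×1.2×4.1)/(7.2×7.9×3.6×3.6×8.4) = 0.03070

Normalization: ∑ P(n) = 1
P(0) × (1.0000 + 0.5833 + 0.2954 + 0.1887 + 0.06290 + 0.03070) = 1
P(0) × 2.1610 = 1
P(0) = 1/2.1610 = 0.4627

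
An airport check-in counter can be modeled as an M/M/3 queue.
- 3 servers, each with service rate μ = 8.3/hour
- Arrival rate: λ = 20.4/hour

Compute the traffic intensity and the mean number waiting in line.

Traffic intensity: ρ = λ/(cμ) = 20.4/(3×8.3) = 0.8193
Since ρ = 0.8193 < 1, system is stable.
Offered load a = λ/μ = cρ = 20.4/8.3 = 2.4578
P₀ = [ Σₙ₌₀^2 aⁿ/n! + a^3/(3!(1-ρ)) ]⁻¹
Σ = a^0/0! + a^1/1! + a^2/2! = 1.0000 + 2.4578 + 3.0205 = 6.4783
a^3/(3!(1-ρ)) = 14.8476/(6 × 0.180723) = 13.6928
P₀ = 1/(6.4783 + 13.6928) = 0.04958
Lq = P₀·a^3·ρ / (3!(1-ρ)²) = 0.049576 × 14.8476 × 0.81928 / (6 × 0.032661) = 3.0774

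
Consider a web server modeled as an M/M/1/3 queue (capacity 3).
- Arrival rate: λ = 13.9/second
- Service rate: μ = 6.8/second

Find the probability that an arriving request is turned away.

ρ = λ/μ = 13.9/6.8 = 2.0441
P₀ = (1-ρ)/(1-ρ^(K+1)) = (1-2.0441)/(1-2.0441^4) = -1.0441/-16.4586 = 0.06344
P_K = P₀×ρ^K = 0.06344 × 2.0441^3 = 0.06344 × 8.5410 = 0.5418
Blocking probability = 54.18%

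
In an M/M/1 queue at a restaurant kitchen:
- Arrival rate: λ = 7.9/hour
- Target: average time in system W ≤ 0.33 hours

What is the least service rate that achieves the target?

For M/M/1: W = 1/(μ-λ)
Need W ≤ 0.33, so 1/(μ-λ) ≤ 0.33
μ - λ ≥ 1/0.33 = 3.0303
μ ≥ 7.9 + 3.0303 = 10.9303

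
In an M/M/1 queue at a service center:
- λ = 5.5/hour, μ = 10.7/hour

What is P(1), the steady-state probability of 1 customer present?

ρ = λ/μ = 5.5/10.7 = 0.5140
P(n) = (1-ρ)ρⁿ
P(1) = (1-0.5140) × 0.5140^1
P(1) = 0.4860 × 0.5140
P(1) = 0.2498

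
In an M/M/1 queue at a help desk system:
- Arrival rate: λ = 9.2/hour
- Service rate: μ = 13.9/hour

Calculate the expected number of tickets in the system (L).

ρ = λ/μ = 9.2/13.9 = 0.6619
For M/M/1: L = λ/(μ-λ)
L = 9.2/(13.9-9.2) = 9.2/4.70
L = 1.9574 tickets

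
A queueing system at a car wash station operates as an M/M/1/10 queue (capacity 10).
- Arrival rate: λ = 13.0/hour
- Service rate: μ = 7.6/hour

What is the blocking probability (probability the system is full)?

ρ = λ/μ = 13.0/7.6 = 1.71053
P₀ = (1-ρ)/(1-ρ^(K+1)) = (1-1.71053)/(1-1.71053^11) = -0.7105/-365.8070 = 0.001942
P_K = P₀×ρ^K = 0.0019424 × 1.71053^10 = 0.0019424 × 214.4406 = 0.4165
Blocking probability = 41.65%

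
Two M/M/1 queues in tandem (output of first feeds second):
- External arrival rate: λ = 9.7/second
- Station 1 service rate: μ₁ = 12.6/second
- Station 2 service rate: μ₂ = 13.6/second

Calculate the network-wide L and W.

By Jackson's theorem, each station behaves as independent M/M/1.
Station 1: ρ₁ = 9.7/12.6 = 0.7698, L₁ = ρ₁/(1-ρ₁) = λ/(μ₁-λ) = 9.7/2.90 = 3.3448
Station 2: ρ₂ = 9.7/13.6 = 0.7132, L₂ = ρ₂/(1-ρ₂) = λ/(μ₂-λ) = 9.7/3.90 = 2.4872
Total: L = L₁ + L₂ = 3.3448 + 2.4872 = 5.8320
W = L/λ = 5.8320/9.7 = 0.6012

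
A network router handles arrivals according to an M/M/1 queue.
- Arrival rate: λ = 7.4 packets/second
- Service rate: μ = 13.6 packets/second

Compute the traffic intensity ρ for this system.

Server utilization: ρ = λ/μ
ρ = 7.4/13.6 = 0.5441
The server is busy 54.41% of the time.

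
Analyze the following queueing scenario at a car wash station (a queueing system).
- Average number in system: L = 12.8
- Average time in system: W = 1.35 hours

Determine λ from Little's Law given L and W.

Little's Law: L = λW, so λ = L/W
λ = 12.8/1.35 = 9.4815 cars/hour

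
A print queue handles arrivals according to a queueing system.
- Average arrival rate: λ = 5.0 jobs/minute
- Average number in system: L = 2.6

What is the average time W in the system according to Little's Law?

Little's Law: L = λW, so W = L/λ
W = 2.6/5.0 = 0.5200 minutes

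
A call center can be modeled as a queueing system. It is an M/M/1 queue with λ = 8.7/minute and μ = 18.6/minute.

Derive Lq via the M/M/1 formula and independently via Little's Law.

Method 1 (direct): Lq = λ²/(μ(μ-λ)) = 75.69/(18.6 × 9.90) = 0.4110

Method 2 (Little's Law):
W = 1/(μ-λ) = 1/9.90 = 0.10101
Wq = W - 1/μ = 0.10101 - 0.053763 = 0.047247
Lq = λWq = 8.7 × 0.047247 = 0.4110 ✔ (matches Method 1)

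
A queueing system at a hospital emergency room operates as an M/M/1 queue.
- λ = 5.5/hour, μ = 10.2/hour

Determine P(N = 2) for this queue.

ρ = λ/μ = 5.5/10.2 = 0.5392
P(n) = (1-ρ)ρⁿ
P(2) = (1-0.5392) × 0.5392^2
P(2) = 0.4608 × 0.2907
P(2) = 0.1340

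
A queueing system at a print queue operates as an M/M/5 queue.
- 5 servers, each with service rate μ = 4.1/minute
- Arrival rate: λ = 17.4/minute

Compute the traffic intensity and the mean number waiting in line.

Traffic intensity: ρ = λ/(cμ) = 17.4/(5×4.1) = 0.8488
Since ρ = 0.8488 < 1, system is stable.
Offered load a = λ/μ = cρ = 17.4/4.1 = 4.2439
P₀ = [ Σₙ₌₀^4 aⁿ/n! + a^5/(5!(1-ρ)) ]⁻¹
Σ = a^0/0! + a^1/1! + a^2/2! + a^3/3! + a^4/4! = 1.00000 + 4.24390 + 9.00535 + 12.7393 + 13.5161 = 40.5046
a^5/(5!(1-ρ)) = 1376.6608/(120 × 0.1512195) = 75.8644
P₀ = 1/(40.5046 + 75.8644) = 0.008593
Lq = P₀·a^5·ρ / (5!(1-ρ)²) = 0.00859336 × 1376.6608 × 0.848780 / (120 × 0.0228673) = 3.6592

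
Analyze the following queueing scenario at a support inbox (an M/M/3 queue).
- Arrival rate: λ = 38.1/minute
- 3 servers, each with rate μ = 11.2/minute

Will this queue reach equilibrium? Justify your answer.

Stability requires ρ = λ/(cμ) < 1
ρ = 38.1/(3 × 11.2) = 38.1/33.60 = 1.1339
Since 1.1339 ≥ 1, the system is UNSTABLE.
Need c > λ/μ = 38.1/11.2 = 3.40.
Minimum servers needed: c = 4.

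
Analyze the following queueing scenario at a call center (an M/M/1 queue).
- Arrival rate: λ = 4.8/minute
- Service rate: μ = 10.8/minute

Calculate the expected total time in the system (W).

First, compute utilization: ρ = λ/μ = 4.8/10.8 = 0.4444
For M/M/1: W = 1/(μ-λ)
W = 1/(10.8-4.8) = 1/6.00
W = 0.1667 minutes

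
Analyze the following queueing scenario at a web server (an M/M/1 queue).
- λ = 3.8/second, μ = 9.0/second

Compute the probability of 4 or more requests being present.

ρ = λ/μ = 3.8/9.0 = 0.42222
P(N ≥ n) = ρⁿ
P(N ≥ 4) = 0.42222^4
P(N ≥ 4) = 0.03178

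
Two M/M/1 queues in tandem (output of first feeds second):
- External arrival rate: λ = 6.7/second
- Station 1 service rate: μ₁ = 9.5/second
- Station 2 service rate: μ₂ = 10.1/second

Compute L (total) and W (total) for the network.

By Jackson's theorem, each station behaves as independent M/M/1.
Station 1: ρ₁ = 6.7/9.5 = 0.7053, L₁ = ρ₁/(1-ρ₁) = λ/(μ₁-λ) = 6.7/2.80 = 2.392857
Station 2: ρ₂ = 6.7/10.1 = 0.6634, L₂ = ρ₂/(1-ρ₂) = λ/(μ₂-λ) = 6.7/3.40 = 1.970588
Total: L = L₁ + L₂ = 2.392857 + 1.970588 = 4.3634
W = L/λ = 4.3634/6.7 = 0.6513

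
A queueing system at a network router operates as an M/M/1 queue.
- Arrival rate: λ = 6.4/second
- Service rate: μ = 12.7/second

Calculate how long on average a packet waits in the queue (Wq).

First, compute utilization: ρ = λ/μ = 6.4/12.7 = 0.5039
For M/M/1: Wq = λ/(μ(μ-λ))
Wq = 6.4/(12.7 × (12.7-6.4))
Wq = 6.4/(12.7 × 6.30)
Wq = 0.07999 seconds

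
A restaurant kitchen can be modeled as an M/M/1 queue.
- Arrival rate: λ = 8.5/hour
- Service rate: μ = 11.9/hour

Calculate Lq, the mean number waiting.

ρ = λ/μ = 8.5/11.9 = 0.7143
For M/M/1: Lq = λ²/(μ(μ-λ))
Lq = 72.25/(11.9 × 3.40)
Lq = 1.7857 orders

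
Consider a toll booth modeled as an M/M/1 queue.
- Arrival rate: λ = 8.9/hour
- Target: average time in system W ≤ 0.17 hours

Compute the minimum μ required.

For M/M/1: W = 1/(μ-λ)
Need W ≤ 0.17, so 1/(μ-λ) ≤ 0.17
μ - λ ≥ 1/0.17 = 5.8824
μ ≥ 8.9 + 5.8824 = 14.7824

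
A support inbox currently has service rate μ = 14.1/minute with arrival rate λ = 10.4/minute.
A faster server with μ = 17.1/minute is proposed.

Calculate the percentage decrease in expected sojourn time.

System 1: ρ₁ = 10.4/14.1 = 0.7376, W₁ = 1/(14.1-10.4) = 0.27027
System 2: ρ₂ = 10.4/17.1 = 0.6082, W₂ = 1/(17.1-10.4) = 0.14925
Improvement: (W₁-W₂)/W₁ = (0.27027-0.14925)/0.27027 = 44.78%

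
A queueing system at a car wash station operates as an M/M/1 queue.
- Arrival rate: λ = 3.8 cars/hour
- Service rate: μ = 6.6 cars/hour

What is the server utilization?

Server utilization: ρ = λ/μ
ρ = 3.8/6.6 = 0.5758
The server is busy 57.58% of the time.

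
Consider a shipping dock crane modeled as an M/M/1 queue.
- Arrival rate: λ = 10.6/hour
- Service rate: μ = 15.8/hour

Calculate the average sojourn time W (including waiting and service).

First, compute utilization: ρ = λ/μ = 10.6/15.8 = 0.6709
For M/M/1: W = 1/(μ-λ)
W = 1/(15.8-10.6) = 1/5.20
W = 0.1923 hours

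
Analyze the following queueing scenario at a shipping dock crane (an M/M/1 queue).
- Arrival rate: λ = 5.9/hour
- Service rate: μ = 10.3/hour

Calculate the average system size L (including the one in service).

ρ = λ/μ = 5.9/10.3 = 0.5728
For M/M/1: L = λ/(μ-λ)
L = 5.9/(10.3-5.9) = 5.9/4.40
L = 1.3409 containers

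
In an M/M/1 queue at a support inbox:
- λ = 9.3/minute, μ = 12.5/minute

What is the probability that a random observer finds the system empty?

ρ = λ/μ = 9.3/12.5 = 0.7440
P(0) = 1 - ρ = 1 - 0.7440 = 0.2560
The server is idle 25.60% of the time.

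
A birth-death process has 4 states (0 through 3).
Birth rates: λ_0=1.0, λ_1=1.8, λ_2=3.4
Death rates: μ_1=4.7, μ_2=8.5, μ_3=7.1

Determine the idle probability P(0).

Ratios P(n)/P(0) = (λ₀···λₙ₋₁)/(μ₁···μₙ):
P(1)/P(0) = (1.0)/(4.7) = 0.2128
P(2)/P(0) = (1.0×1.8)/(4.7×8.5) = 0.04506
P(3)/P(0) = (1.0×1.8×3.4)/(4.7×8.5×7.1) = 0.02158

Normalization: ∑ P(n) = 1
P(0) × (1.0000 + 0.2128 + 0.04506 + 0.02158) = 1
P(0) × 1.2794 = 1
P(0) = 1/1.2794 = 0.7816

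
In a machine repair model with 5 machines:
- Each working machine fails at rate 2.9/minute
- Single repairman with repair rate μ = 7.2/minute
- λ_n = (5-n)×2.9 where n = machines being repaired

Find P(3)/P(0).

P(3)/P(0) = ∏_{i=0}^{3-1} λ_i/μ_{i+1}
= (5-0)×2.9/7.2 × (5-1)×2.9/7.2 × (5-2)×2.9/7.2
= 3.9206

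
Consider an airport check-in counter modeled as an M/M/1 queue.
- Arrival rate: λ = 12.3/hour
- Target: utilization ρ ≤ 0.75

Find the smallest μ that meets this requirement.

ρ = λ/μ, so μ = λ/ρ
μ ≥ 12.3/0.75 = 16.4000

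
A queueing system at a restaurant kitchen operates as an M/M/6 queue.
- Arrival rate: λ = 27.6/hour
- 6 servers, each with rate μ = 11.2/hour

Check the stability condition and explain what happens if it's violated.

Stability requires ρ = λ/(cμ) < 1
ρ = 27.6/(6 × 11.2) = 27.6/67.20 = 0.4107
Since 0.4107 < 1, the system is STABLE.
The servers are busy 41.07% of the time.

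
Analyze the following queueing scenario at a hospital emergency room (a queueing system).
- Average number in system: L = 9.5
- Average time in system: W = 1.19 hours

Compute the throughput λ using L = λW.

Little's Law: L = λW, so λ = L/W
λ = 9.5/1.19 = 7.9832 patients/hour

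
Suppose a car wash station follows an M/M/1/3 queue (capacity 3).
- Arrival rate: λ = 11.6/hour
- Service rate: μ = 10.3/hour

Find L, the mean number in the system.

ρ = λ/μ = 11.6/10.3 = 1.1262
P₀ = (1-ρ)/(1-ρ^(K+1)) = (1-1.1262)/(1-1.1262^4) = -0.1262/-0.6087 = 0.2073
P_K = P₀×ρ^K = 0.20734 × 1.1262^3 = 0.20734 × 1.4284 = 0.2962
L = ρ[1 - (K+1)ρ^K + Kρ^(K+1)] / [(1-ρ)(1-ρ^(K+1))]
L = 1.1262 × (1 - 4×1.428389 + 3×1.608652) / ((1 - 1.1262) × (1 - 1.608652)) = 1.6480 cars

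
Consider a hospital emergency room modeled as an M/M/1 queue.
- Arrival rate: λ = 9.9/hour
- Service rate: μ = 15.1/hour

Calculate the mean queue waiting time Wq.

First, compute utilization: ρ = λ/μ = 9.9/15.1 = 0.6556
For M/M/1: Wq = λ/(μ(μ-λ))
Wq = 9.9/(15.1 × (15.1-9.9))
Wq = 9.9/(15.1 × 5.20)
Wq = 0.1261 hours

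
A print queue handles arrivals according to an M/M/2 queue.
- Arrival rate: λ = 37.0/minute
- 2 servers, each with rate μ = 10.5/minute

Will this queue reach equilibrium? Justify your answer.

Stability requires ρ = λ/(cμ) < 1
ρ = 37.0/(2 × 10.5) = 37.0/21.00 = 1.7619
Since 1.7619 ≥ 1, the system is UNSTABLE.
Need c > λ/μ = 37.0/10.5 = 3.52.
Minimum servers needed: c = 4.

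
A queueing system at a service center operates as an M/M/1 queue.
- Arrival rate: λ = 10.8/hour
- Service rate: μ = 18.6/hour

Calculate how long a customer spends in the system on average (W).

First, compute utilization: ρ = λ/μ = 10.8/18.6 = 0.5806
For M/M/1: W = 1/(μ-λ)
W = 1/(18.6-10.8) = 1/7.80
W = 0.1282 hours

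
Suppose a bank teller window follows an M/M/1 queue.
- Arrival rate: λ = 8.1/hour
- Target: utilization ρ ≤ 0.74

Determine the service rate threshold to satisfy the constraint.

ρ = λ/μ, so μ = λ/ρ
μ ≥ 8.1/0.74 = 10.9459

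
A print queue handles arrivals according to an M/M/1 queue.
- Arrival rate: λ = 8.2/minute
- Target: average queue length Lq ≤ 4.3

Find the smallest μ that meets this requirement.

For M/M/1: Lq = λ²/(μ(μ-λ))
Need Lq ≤ 4.3, i.e. μ(μ-λ) ≥ λ²/4.3
μ² - 8.2μ - 67.24/4.3 ≥ 0  →  μ² - 8.2μ - 15.6372 ≥ 0
Quadratic formula (positive root): μ = [λ + √(λ² + 4×15.6372)]/2
Discriminant: 67.24 + 4×15.6372 = 129.7888, √129.7888 = 11.39249
μ ≥ (8.2 + 11.39249)/2 = 9.7962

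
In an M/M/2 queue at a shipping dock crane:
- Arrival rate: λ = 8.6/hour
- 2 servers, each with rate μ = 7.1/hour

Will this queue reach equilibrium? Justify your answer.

Stability requires ρ = λ/(cμ) < 1
ρ = 8.6/(2 × 7.1) = 8.6/14.20 = 0.6056
Since 0.6056 < 1, the system is STABLE.
The servers are busy 60.56% of the time.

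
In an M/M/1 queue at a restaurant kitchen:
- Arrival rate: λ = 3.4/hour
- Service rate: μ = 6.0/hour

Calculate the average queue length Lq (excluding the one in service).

ρ = λ/μ = 3.4/6.0 = 0.5667
For M/M/1: Lq = λ²/(μ(μ-λ))
Lq = 11.56/(6.0 × 2.60)
Lq = 0.7410 orders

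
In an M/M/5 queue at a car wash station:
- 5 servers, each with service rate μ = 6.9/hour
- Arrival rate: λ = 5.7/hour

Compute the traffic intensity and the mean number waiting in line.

Traffic intensity: ρ = λ/(cμ) = 5.7/(5×6.9) = 0.1652
Since ρ = 0.1652 < 1, system is stable.
Offered load a = λ/μ = cρ = 5.7/6.9 = 0.8261
P₀ = [ Σₙ₌₀^4 aⁿ/n! + a^5/(5!(1-ρ)) ]⁻¹
Σ = a^0/0! + a^1/1! + a^2/2! + a^3/3! + a^4/4! = 1.0000 + 0.8261 + 0.3412 + 0.09396 + 0.01940 = 2.2807
a^5/(5!(1-ρ)) = 0.3847/(120 × 0.8348) = 0.003840
P₀ = 1/(2.2807 + 0.003840) = 0.4377
Lq = P₀·a^5·ρ / (5!(1-ρ)²) = 0.43773 × 0.38471 × 0.16522 / (120 × 0.69686) = 0.0003327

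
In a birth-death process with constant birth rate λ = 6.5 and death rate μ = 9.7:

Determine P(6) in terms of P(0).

For constant rates: P(n)/P(0) = (λ/μ)^n
P(6)/P(0) = (6.5/9.7)^6 = 0.6701^6 = 0.09054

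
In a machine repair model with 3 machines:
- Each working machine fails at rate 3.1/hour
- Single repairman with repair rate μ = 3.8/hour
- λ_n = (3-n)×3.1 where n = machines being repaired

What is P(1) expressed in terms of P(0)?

P(1)/P(0) = ∏_{i=0}^{1-1} λ_i/μ_{i+1}
= (3-0)×3.1/3.8
= 2.4474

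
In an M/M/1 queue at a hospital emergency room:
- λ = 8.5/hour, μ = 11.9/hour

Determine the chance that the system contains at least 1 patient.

ρ = λ/μ = 8.5/11.9 = 0.7143
P(N ≥ n) = ρⁿ
P(N ≥ 1) = 0.7143^1
P(N ≥ 1) = 0.7143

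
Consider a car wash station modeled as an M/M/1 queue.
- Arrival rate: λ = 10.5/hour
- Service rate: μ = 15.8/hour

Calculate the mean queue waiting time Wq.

First, compute utilization: ρ = λ/μ = 10.5/15.8 = 0.6646
For M/M/1: Wq = λ/(μ(μ-λ))
Wq = 10.5/(15.8 × (15.8-10.5))
Wq = 10.5/(15.8 × 5.30)
Wq = 0.1254 hours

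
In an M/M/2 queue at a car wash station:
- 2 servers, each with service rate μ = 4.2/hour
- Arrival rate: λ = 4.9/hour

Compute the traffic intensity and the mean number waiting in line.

Traffic intensity: ρ = λ/(cμ) = 4.9/(2×4.2) = 0.5833
Since ρ = 0.5833 < 1, system is stable.
Offered load a = λ/μ = cρ = 4.9/4.2 = 1.1667
P₀ = [ Σₙ₌₀^1 aⁿ/n! + a^2/(2!(1-ρ)) ]⁻¹
Σ = a^0/0! + a^1/1! = 1.0000 + 1.1667 = 2.1667
a^2/(2!(1-ρ)) = 1.3611/(2 × 0.41667) = 1.6333
P₀ = 1/(2.1667 + 1.6333) = 0.2632
Lq = P₀·a^2·ρ / (2!(1-ρ)²) = 0.2632 × 1.3611 × 0.5833 / (2 × 0.1736) = 0.6018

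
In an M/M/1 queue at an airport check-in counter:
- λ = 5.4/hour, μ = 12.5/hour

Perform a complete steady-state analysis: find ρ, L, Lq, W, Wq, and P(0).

Step 1: ρ = λ/μ = 5.4/12.5 = 0.4320
Step 2: L = λ/(μ-λ) = 5.4/7.10 = 0.7606
Step 3: Lq = λ²/(μ(μ-λ)) = 29.16/(12.5×7.10) = 0.3286
Step 4: W = 1/(μ-λ) = 1/7.10 = 0.14085
Step 5: Wq = λ/(μ(μ-λ)) = 5.4/(12.5×7.10) = 0.06085
Step 6: P(0) = 1-ρ = 0.5680
Verify: L = λW = 5.4×0.14085 = 0.7606 ✔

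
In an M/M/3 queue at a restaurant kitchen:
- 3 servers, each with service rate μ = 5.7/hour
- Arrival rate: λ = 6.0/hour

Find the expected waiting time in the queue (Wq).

Traffic intensity: ρ = λ/(cμ) = 6.0/(3×5.7) = 0.3509
Since ρ = 0.3509 < 1, system is stable.
Offered load a = λ/μ = cρ = 6.0/5.7 = 1.0526
P₀ = [ Σₙ₌₀^2 aⁿ/n! + a^3/(3!(1-ρ)) ]⁻¹
Σ = a^0/0! + a^1/1! + a^2/2! = 1.0000 + 1.0526 + 0.5540 = 2.6066
a^3/(3!(1-ρ)) = 1.1664/(6 × 0.6491) = 0.2995
P₀ = 1/(2.6066 + 0.2995) = 0.3441
Lq = P₀·a^3·ρ / (3!(1-ρ)²) = 0.3441 × 1.1664 × 0.3509 / (6 × 0.4214) = 0.05570
Wq = Lq/λ = 0.055701/6.0 = 0.009284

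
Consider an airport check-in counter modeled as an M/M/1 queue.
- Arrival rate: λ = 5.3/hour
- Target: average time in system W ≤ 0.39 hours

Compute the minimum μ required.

For M/M/1: W = 1/(μ-λ)
Need W ≤ 0.39, so 1/(μ-λ) ≤ 0.39
μ - λ ≥ 1/0.39 = 2.5641
μ ≥ 5.3 + 2.5641 = 7.8641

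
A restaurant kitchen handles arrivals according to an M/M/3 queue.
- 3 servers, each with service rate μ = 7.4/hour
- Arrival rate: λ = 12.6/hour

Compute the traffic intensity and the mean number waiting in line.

Traffic intensity: ρ = λ/(cμ) = 12.6/(3×7.4) = 0.5676
Since ρ = 0.5676 < 1, system is stable.
Offered load a = λ/μ = cρ = 12.6/7.4 = 1.7027
P₀ = [ Σₙ₌₀^2 aⁿ/n! + a^3/(3!(1-ρ)) ]⁻¹
Σ = a^0/0! + a^1/1! + a^2/2! = 1.0000 + 1.7027 + 1.4496 = 4.1523
a^3/(3!(1-ρ)) = 4.9365/(6 × 0.43243) = 1.9026
P₀ = 1/(4.1523 + 1.9026) = 0.1652
Lq = P₀·a^3·ρ / (3!(1-ρ)²) = 0.16516 × 4.9365 × 0.56757 / (6 × 0.18700) = 0.4124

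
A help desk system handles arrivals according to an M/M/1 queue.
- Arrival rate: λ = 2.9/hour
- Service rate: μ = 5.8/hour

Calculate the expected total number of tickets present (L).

ρ = λ/μ = 2.9/5.8 = 0.5000
For M/M/1: L = λ/(μ-λ)
L = 2.9/(5.8-2.9) = 2.9/2.90
L = 1.0000 tickets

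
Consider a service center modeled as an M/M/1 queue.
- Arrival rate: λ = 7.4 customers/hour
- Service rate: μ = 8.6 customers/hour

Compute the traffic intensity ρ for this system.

Server utilization: ρ = λ/μ
ρ = 7.4/8.6 = 0.8605
The server is busy 86.05% of the time.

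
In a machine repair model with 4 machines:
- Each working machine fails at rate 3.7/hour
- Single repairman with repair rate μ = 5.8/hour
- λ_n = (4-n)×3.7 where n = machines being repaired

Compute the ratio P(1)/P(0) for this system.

P(1)/P(0) = ∏_{i=0}^{1-1} λ_i/μ_{i+1}
= (4-0)×3.7/5.8
= 2.5517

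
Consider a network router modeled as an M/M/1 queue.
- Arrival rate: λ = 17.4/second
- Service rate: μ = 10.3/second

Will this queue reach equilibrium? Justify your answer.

Stability requires ρ = λ/(cμ) < 1
ρ = 17.4/(1 × 10.3) = 17.4/10.30 = 1.6893
Since 1.6893 ≥ 1, the system is UNSTABLE.
Queue grows without bound. Need μ > λ = 17.4.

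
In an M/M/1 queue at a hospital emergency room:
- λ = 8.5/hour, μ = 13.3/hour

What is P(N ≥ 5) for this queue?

ρ = λ/μ = 8.5/13.3 = 0.6391
P(N ≥ n) = ρⁿ
P(N ≥ 5) = 0.6391^5
P(N ≥ 5) = 0.1066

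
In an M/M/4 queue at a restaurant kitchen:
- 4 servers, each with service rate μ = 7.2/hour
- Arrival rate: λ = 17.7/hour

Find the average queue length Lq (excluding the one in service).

Traffic intensity: ρ = λ/(cμ) = 17.7/(4×7.2) = 0.6146
Since ρ = 0.6146 < 1, system is stable.
Offered load a = λ/μ = cρ = 17.7/7.2 = 2.4583
P₀ = [ Σₙ₌₀^3 aⁿ/n! + a^4/(4!(1-ρ)) ]⁻¹
Σ = a^0/0! + a^1/1! + a^2/2! + a^3/3! = 1.00000 + 2.45833 + 3.02170 + 2.47612 = 8.9562
a^4/(4!(1-ρ)) = 36.5227/(24 × 0.38542) = 3.9484
P₀ = 1/(8.9562 + 3.9484) = 0.07749
Lq = P₀·a^4·ρ / (4!(1-ρ)²) = 0.077492 × 36.5227 × 0.61458 / (24 × 0.14855) = 0.4879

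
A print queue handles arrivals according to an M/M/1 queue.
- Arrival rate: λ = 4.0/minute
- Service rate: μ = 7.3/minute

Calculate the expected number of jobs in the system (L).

ρ = λ/μ = 4.0/7.3 = 0.5479
For M/M/1: L = λ/(μ-λ)
L = 4.0/(7.3-4.0) = 4.0/3.30
L = 1.2121 jobs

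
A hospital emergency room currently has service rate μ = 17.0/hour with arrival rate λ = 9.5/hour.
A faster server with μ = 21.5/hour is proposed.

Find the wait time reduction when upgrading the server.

System 1: ρ₁ = 9.5/17.0 = 0.5588, W₁ = 1/(17.0-9.5) = 0.13333
System 2: ρ₂ = 9.5/21.5 = 0.4419, W₂ = 1/(21.5-9.5) = 0.083333
Improvement: (W₁-W₂)/W₁ = (0.13333-0.083333)/0.13333 = 37.50%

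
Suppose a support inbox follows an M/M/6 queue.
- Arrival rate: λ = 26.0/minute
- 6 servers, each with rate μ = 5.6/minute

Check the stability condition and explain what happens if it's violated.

Stability requires ρ = λ/(cμ) < 1
ρ = 26.0/(6 × 5.6) = 26.0/33.60 = 0.7738
Since 0.7738 < 1, the system is STABLE.
The servers are busy 77.38% of the time.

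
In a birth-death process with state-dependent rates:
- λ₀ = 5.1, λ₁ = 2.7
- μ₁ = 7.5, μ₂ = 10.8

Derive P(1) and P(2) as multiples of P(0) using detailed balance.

Balance equations:
State 0: λ₀P₀ = μ₁P₁ → P₁ = (λ₀/μ₁)P₀ = (5.1/7.5)P₀ = 0.6800P₀
State 1: P₂ = (λ₀λ₁)/(μ₁μ₂)P₀ = (5.1×2.7)/(7.5×10.8)P₀ = 0.1700P₀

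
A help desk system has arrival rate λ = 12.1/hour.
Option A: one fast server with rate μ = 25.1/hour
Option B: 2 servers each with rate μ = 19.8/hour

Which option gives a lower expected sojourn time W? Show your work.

Option A: single server μ = 25.1 (M/M/1)
  ρ_A = 12.1/25.1 = 0.4821
  W_A = 1/(μ-λ) = 1/(25.1-12.1) = 1/13.00 = 0.07692

Option B: 2 servers μ = 19.8 (M/M/2)
  ρ_B = λ/(cμ) = 12.1/(2×19.8) = 0.3056
  Offered load a = λ/μ = cρ = 12.1/19.8 = 0.6111
  P₀ = [ Σₙ₌₀^1 aⁿ/n! + a^2/(2!(1-ρ)) ]⁻¹
  Σ = a^0/0! + a^1/1! = 1.0000 + 0.6111 = 1.6111
  a^2/(2!(1-ρ)) = 0.3735/(2 × 0.6944) = 0.2689
  P₀ = 1/(1.6111 + 0.2689) = 0.5319
  Lq = P₀·a^2·ρ / (2!(1-ρ)²) = 0.53191 × 0.37346 × 0.30556 / (2 × 0.48225) = 0.06293
  Wq_B = Lq/λ = 0.06293/12.1 = 0.005201
  W_B = Wq_B + 1/μ = 0.005201 + 0.05051 = 0.05571

Since W_B = 0.05571 < W_A = 0.07692, Option B (multiple servers) has the shorter time in system.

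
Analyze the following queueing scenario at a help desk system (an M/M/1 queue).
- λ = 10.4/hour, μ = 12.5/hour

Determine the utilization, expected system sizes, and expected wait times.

Step 1: ρ = λ/μ = 10.4/12.5 = 0.8320
Step 2: L = λ/(μ-λ) = 10.4/2.10 = 4.9524
Step 3: Lq = λ²/(μ(μ-λ)) = 108.16/(12.5×2.10) = 4.1204
Step 4: W = 1/(μ-λ) = 1/2.10 = 0.47619
Step 5: Wq = λ/(μ(μ-λ)) = 10.4/(12.5×2.10) = 0.3962
Step 6: P(0) = 1-ρ = 0.1680
Verify: L = λW = 10.4×0.47619 = 4.9524 ✔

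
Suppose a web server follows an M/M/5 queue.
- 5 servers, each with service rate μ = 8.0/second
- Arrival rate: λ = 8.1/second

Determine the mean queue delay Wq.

Traffic intensity: ρ = λ/(cμ) = 8.1/(5×8.0) = 0.2025
Since ρ = 0.2025 < 1, system is stable.
Offered load a = λ/μ = cρ = 8.1/8.0 = 1.0125
P₀ = [ Σₙ₌₀^4 aⁿ/n! + a^5/(5!(1-ρ)) ]⁻¹
Σ = a^0/0! + a^1/1! + a^2/2! + a^3/3! + a^4/4! = 1.0000 + 1.0125 + 0.5126 + 0.1730 + 0.04379 = 2.7419
a^5/(5!(1-ρ)) = 1.0641/(120 × 0.7975) = 0.01112
P₀ = 1/(2.7419 + 0.01112) = 0.3632
Lq = P₀·a^5·ρ / (5!(1-ρ)²) = 0.36324 × 1.0641 × 0.20250 / (120 × 0.63601) = 0.001026
Wq = Lq/λ = 0.0010255/8.1 = 0.0001266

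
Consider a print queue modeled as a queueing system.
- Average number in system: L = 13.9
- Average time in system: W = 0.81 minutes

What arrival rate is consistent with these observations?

Little's Law: L = λW, so λ = L/W
λ = 13.9/0.81 = 17.1605 jobs/minute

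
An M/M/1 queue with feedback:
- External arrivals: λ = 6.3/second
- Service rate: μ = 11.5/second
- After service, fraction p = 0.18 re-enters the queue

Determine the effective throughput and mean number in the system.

Effective arrival rate: λ_eff = λ/(1-p) = 6.3/(1-0.18) = 6.3/0.82 = 7.6829
ρ = λ_eff/μ = 7.6829/11.5 = 0.66808
L = ρ/(1-ρ) = 0.66808/(1-0.66808) = 2.0128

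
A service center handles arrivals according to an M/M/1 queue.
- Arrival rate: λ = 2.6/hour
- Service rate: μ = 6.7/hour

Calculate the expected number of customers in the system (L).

ρ = λ/μ = 2.6/6.7 = 0.3881
For M/M/1: L = λ/(μ-λ)
L = 2.6/(6.7-2.6) = 2.6/4.10
L = 0.6341 customers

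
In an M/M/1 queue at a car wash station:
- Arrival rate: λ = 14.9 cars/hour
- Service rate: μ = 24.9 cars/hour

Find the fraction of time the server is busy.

Server utilization: ρ = λ/μ
ρ = 14.9/24.9 = 0.5984
The server is busy 59.84% of the time.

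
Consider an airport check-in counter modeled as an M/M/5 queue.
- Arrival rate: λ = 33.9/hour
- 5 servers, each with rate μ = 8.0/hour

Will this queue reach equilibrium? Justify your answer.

Stability requires ρ = λ/(cμ) < 1
ρ = 33.9/(5 × 8.0) = 33.9/40.00 = 0.8475
Since 0.8475 < 1, the system is STABLE.
The servers are busy 84.75% of the time.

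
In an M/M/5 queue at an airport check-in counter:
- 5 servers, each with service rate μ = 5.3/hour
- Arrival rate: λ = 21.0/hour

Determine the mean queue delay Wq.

Traffic intensity: ρ = λ/(cμ) = 21.0/(5×5.3) = 0.7925
Since ρ = 0.7925 < 1, system is stable.
Offered load a = λ/μ = cρ = 21.0/5.3 = 3.9623
P₀ = [ Σₙ₌₀^4 aⁿ/n! + a^5/(5!(1-ρ)) ]⁻¹
Σ = a^0/0! + a^1/1! + a^2/2! + a^3/3! + a^4/4! = 1.0000 + 3.9623 + 7.8498 + 10.3676 + 10.2698 = 33.4495
a^5/(5!(1-ρ)) = 976.6009/(120 × 0.207547) = 39.2120
P₀ = 1/(33.4495 + 39.2120) = 0.01376
Lq = P₀·a^5·ρ / (5!(1-ρ)²) = 0.0137625 × 976.6009 × 0.792453 / (120 × 0.0430758) = 2.0605
Wq = Lq/λ = 2.0605/21.0 = 0.09812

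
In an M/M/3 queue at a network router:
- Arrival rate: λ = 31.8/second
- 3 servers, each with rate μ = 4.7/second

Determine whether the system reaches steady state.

Stability requires ρ = λ/(cμ) < 1
ρ = 31.8/(3 × 4.7) = 31.8/14.10 = 2.2553
Since 2.2553 ≥ 1, the system is UNSTABLE.
Need c > λ/μ = 31.8/4.7 = 6.77.
Minimum servers needed: c = 7.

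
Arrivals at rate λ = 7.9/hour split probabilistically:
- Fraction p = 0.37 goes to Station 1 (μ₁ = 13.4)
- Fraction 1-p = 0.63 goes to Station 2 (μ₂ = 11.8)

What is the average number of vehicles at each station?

Effective rates: λ₁ = 7.9×0.37 = 2.923, λ₂ = 7.9×0.63 = 4.977
Station 1: ρ₁ = 2.923/13.4 = 0.21813, L₁ = ρ₁/(1-ρ₁) = 0.21813/(1-0.21813) = 0.2790
Station 2: ρ₂ = 4.977/11.8 = 0.42178, L₂ = ρ₂/(1-ρ₂) = 0.42178/(1-0.42178) = 0.7294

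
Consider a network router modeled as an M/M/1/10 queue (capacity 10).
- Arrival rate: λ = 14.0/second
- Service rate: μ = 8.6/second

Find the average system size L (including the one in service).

ρ = λ/μ = 14.0/8.6 = 1.6279
P₀ = (1-ρ)/(1-ρ^(K+1)) = (1-1.6279)/(1-1.6279^11) = -0.6279/-211.7673 = 0.002965
P_K = P₀×ρ^K = 0.002965 × 1.6279^10 = 0.002965 × 130.7005 = 0.3875
L = ρ[1 - (K+1)ρ^K + Kρ^(K+1)] / [(1-ρ)(1-ρ^(K+1))]
L = 1.6279 × (1 - 11×130.7005 + 10×212.7673) / ((1 - 1.6279) × (1 - 212.7673)) = 8.4593 packets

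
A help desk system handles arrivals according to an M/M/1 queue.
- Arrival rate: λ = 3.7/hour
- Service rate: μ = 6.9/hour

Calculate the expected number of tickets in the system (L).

ρ = λ/μ = 3.7/6.9 = 0.5362
For M/M/1: L = λ/(μ-λ)
L = 3.7/(6.9-3.7) = 3.7/3.20
L = 1.1562 tickets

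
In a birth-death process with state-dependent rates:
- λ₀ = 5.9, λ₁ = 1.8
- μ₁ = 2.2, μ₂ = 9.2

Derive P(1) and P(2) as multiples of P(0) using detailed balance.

Balance equations:
State 0: λ₀P₀ = μ₁P₁ → P₁ = (λ₀/μ₁)P₀ = (5.9/2.2)P₀ = 2.6818P₀
State 1: P₂ = (λ₀λ₁)/(μ₁μ₂)P₀ = (5.9×1.8)/(2.2×9.2)P₀ = 0.5247P₀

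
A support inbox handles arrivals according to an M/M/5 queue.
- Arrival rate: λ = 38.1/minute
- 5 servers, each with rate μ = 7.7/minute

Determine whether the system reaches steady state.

Stability requires ρ = λ/(cμ) < 1
ρ = 38.1/(5 × 7.7) = 38.1/38.50 = 0.9896
Since 0.9896 < 1, the system is STABLE.
The servers are busy 98.96% of the time.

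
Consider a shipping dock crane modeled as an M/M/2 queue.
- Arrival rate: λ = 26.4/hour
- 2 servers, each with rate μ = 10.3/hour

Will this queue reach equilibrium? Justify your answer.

Stability requires ρ = λ/(cμ) < 1
ρ = 26.4/(2 × 10.3) = 26.4/20.60 = 1.2816
Since 1.2816 ≥ 1, the system is UNSTABLE.
Need c > λ/μ = 26.4/10.3 = 2.56.
Minimum servers needed: c = 3.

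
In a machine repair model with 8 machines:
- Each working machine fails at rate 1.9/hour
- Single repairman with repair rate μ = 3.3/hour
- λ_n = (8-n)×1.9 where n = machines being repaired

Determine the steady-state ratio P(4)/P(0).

P(4)/P(0) = ∏_{i=0}^{4-1} λ_i/μ_{i+1}
= (8-0)×1.9/3.3 × (8-1)×1.9/3.3 × (8-2)×1.9/3.3 × (8-3)×1.9/3.3
= 184.6154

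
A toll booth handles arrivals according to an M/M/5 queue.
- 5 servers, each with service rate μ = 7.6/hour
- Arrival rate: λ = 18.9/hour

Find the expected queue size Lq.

Traffic intensity: ρ = λ/(cμ) = 18.9/(5×7.6) = 0.4974
Since ρ = 0.4974 < 1, system is stable.
Offered load a = λ/μ = cρ = 18.9/7.6 = 2.4868
P₀ = [ Σₙ₌₀^4 aⁿ/n! + a^5/(5!(1-ρ)) ]⁻¹
Σ = a^0/0! + a^1/1! + a^2/2! + a^3/3! + a^4/4! = 1.0000 + 2.4868 + 3.0922 + 2.5633 + 1.5936 = 10.7359
a^5/(5!(1-ρ)) = 95.1133/(120 × 0.50263) = 1.5769
P₀ = 1/(10.7359 + 1.5769) = 0.08122
Lq = P₀·a^5·ρ / (5!(1-ρ)²) = 0.081216 × 95.1133 × 0.49737 / (120 × 0.25264) = 0.1267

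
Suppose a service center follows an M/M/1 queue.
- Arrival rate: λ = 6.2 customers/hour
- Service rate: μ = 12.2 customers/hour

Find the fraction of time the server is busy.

Server utilization: ρ = λ/μ
ρ = 6.2/12.2 = 0.5082
The server is busy 50.82% of the time.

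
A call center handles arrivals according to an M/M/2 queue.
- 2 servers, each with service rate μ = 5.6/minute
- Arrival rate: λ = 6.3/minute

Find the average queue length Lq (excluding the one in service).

Traffic intensity: ρ = λ/(cμ) = 6.3/(2×5.6) = 0.5625
Since ρ = 0.5625 < 1, system is stable.
Offered load a = λ/μ = cρ = 6.3/5.6 = 1.1250
P₀ = [ Σₙ₌₀^1 aⁿ/n! + a^2/(2!(1-ρ)) ]⁻¹
Σ = a^0/0! + a^1/1! = 1.0000 + 1.1250 = 2.1250
a^2/(2!(1-ρ)) = 1.2656/(2 × 0.4375) = 1.4464
P₀ = 1/(2.1250 + 1.4464) = 0.2800
Lq = P₀·a^2·ρ / (2!(1-ρ)²) = 0.2800 × 1.2656 × 0.5625 / (2 × 0.1914) = 0.5207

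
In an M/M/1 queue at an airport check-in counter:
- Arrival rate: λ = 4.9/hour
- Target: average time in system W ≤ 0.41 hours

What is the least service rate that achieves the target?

For M/M/1: W = 1/(μ-λ)
Need W ≤ 0.41, so 1/(μ-λ) ≤ 0.41
μ - λ ≥ 1/0.41 = 2.4390
μ ≥ 4.9 + 2.4390 = 7.3390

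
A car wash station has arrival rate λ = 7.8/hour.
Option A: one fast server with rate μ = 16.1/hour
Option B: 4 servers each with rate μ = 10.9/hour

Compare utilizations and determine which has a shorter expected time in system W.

Option A: single server μ = 16.1 (M/M/1)
  ρ_A = 7.8/16.1 = 0.4845
  W_A = 1/(μ-λ) = 1/(16.1-7.8) = 1/8.30 = 0.1205

Option B: 4 servers μ = 10.9 (M/M/4)
  ρ_B = λ/(cμ) = 7.8/(4×10.9) = 0.1789
  Offered load a = λ/μ = cρ = 7.8/10.9 = 0.7156
  P₀ = [ Σₙ₌₀^3 aⁿ/n! + a^4/(4!(1-ρ)) ]⁻¹
  Σ = a^0/0! + a^1/1! + a^2/2! + a^3/3! = 1.0000 + 0.7156 + 0.2560 + 0.06107 = 2.0327
  a^4/(4!(1-ρ)) = 0.2622/(24 × 0.8211) = 0.01331
  P₀ = 1/(2.0327 + 0.01331) = 0.4888
  Lq = P₀·a^4·ρ / (4!(1-ρ)²) = 0.4888 × 0.2622 × 0.1789 / (24 × 0.6742) = 0.001417
  Wq_B = Lq/λ = 0.001417/7.8 = 0.0001817
  W_B = Wq_B + 1/μ = 0.0001817 + 0.09174 = 0.09192

Since W_B = 0.09192 < W_A = 0.1205, Option B (multiple servers) has the shorter time in system.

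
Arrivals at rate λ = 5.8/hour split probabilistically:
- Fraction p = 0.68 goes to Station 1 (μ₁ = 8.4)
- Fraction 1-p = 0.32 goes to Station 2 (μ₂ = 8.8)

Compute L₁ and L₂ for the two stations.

Effective rates: λ₁ = 5.8×0.68 = 3.944, λ₂ = 5.8×0.32 = 1.856
Station 1: ρ₁ = 3.944/8.4 = 0.46952, L₁ = ρ₁/(1-ρ₁) = 0.46952/(1-0.46952) = 0.8851
Station 2: ρ₂ = 1.856/8.8 = 0.2109, L₂ = ρ₂/(1-ρ₂) = 0.2109/(1-0.2109) = 0.2673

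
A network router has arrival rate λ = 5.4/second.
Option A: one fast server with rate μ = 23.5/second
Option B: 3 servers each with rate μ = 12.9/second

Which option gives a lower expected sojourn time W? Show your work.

Option A: single server μ = 23.5 (M/M/1)
  ρ_A = 5.4/23.5 = 0.2298
  W_A = 1/(μ-λ) = 1/(23.5-5.4) = 1/18.10 = 0.05525

Option B: 3 servers μ = 12.9 (M/M/3)
  ρ_B = λ/(cμ) = 5.4/(3×12.9) = 0.1395
  Offered load a = λ/μ = cρ = 5.4/12.9 = 0.4186
  P₀ = [ Σₙ₌₀^2 aⁿ/n! + a^3/(3!(1-ρ)) ]⁻¹
  Σ = a^0/0! + a^1/1! + a^2/2! = 1.0000 + 0.4186 + 0.08761 = 1.5062
  a^3/(3!(1-ρ)) = 0.07335/(6 × 0.8605) = 0.01421
  P₀ = 1/(1.5062 + 0.01421) = 0.6577
  Lq = P₀·a^3·ρ / (3!(1-ρ)²) = 0.6577 × 0.07335 × 0.1395 / (6 × 0.7404) = 0.001515
  Wq_B = Lq/λ = 0.001515/5.4 = 0.0002806
  W_B = Wq_B + 1/μ = 0.0002806 + 0.07752 = 0.07780

Since W_A = 0.05525 < W_B = 0.07780, Option A (single fast server) has the shorter time in system.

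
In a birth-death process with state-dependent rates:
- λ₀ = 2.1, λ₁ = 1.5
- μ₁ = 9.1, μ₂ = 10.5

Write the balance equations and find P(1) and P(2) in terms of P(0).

Balance equations:
State 0: λ₀P₀ = μ₁P₁ → P₁ = (λ₀/μ₁)P₀ = (2.1/9.1)P₀ = 0.2308P₀
State 1: P₂ = (λ₀λ₁)/(μ₁μ₂)P₀ = (2.1×1.5)/(9.1×10.5)P₀ = 0.03297P₀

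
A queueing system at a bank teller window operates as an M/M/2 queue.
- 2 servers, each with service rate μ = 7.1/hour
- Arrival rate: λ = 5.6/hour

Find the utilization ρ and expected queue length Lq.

Traffic intensity: ρ = λ/(cμ) = 5.6/(2×7.1) = 0.3944
Since ρ = 0.3944 < 1, system is stable.
Offered load a = λ/μ = cρ = 5.6/7.1 = 0.7887
P₀ = [ Σₙ₌₀^1 aⁿ/n! + a^2/(2!(1-ρ)) ]⁻¹
Σ = a^0/0! + a^1/1! = 1.0000 + 0.7887 = 1.7887
a^2/(2!(1-ρ)) = 0.6221/(2 × 0.6056) = 0.5136
P₀ = 1/(1.7887 + 0.5136) = 0.4343
Lq = P₀·a^2·ρ / (2!(1-ρ)²) = 0.4343 × 0.6221 × 0.3944 / (2 × 0.3668) = 0.1453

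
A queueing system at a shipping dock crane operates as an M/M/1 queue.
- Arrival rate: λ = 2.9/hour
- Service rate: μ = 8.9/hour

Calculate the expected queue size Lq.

ρ = λ/μ = 2.9/8.9 = 0.3258
For M/M/1: Lq = λ²/(μ(μ-λ))
Lq = 8.41/(8.9 × 6.00)
Lq = 0.1575 containers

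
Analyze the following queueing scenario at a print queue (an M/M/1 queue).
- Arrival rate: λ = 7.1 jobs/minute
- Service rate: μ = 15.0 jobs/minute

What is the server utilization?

Server utilization: ρ = λ/μ
ρ = 7.1/15.0 = 0.4733
The server is busy 47.33% of the time.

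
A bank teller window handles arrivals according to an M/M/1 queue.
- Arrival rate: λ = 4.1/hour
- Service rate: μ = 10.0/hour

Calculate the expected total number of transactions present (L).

ρ = λ/μ = 4.1/10.0 = 0.4100
For M/M/1: L = λ/(μ-λ)
L = 4.1/(10.0-4.1) = 4.1/5.90
L = 0.6949 transactions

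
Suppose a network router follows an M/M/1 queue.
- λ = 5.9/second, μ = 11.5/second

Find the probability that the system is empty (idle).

ρ = λ/μ = 5.9/11.5 = 0.5130
P(0) = 1 - ρ = 1 - 0.5130 = 0.4870
The server is idle 48.70% of the time.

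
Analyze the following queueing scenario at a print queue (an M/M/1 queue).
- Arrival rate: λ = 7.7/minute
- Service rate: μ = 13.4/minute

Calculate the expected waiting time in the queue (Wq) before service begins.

First, compute utilization: ρ = λ/μ = 7.7/13.4 = 0.5746
For M/M/1: Wq = λ/(μ(μ-λ))
Wq = 7.7/(13.4 × (13.4-7.7))
Wq = 7.7/(13.4 × 5.70)
Wq = 0.1008 minutes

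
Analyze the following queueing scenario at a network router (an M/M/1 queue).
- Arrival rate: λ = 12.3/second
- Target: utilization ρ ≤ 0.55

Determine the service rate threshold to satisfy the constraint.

ρ = λ/μ, so μ = λ/ρ
μ ≥ 12.3/0.55 = 22.3636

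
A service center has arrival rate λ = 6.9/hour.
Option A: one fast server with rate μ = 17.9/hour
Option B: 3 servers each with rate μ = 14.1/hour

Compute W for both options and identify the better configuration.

Option A: single server μ = 17.9 (M/M/1)
  ρ_A = 6.9/17.9 = 0.3855
  W_A = 1/(μ-λ) = 1/(17.9-6.9) = 1/11.00 = 0.09091

Option B: 3 servers μ = 14.1 (M/M/3)
  ρ_B = λ/(cμ) = 6.9/(3×14.1) = 0.1631
  Offered load a = λ/μ = cρ = 6.9/14.1 = 0.4894
  P₀ = [ Σₙ₌₀^2 aⁿ/n! + a^3/(3!(1-ρ)) ]⁻¹
  Σ = a^0/0! + a^1/1! + a^2/2! = 1.0000 + 0.4894 + 0.1197 = 1.6091
  a^3/(3!(1-ρ)) = 0.1172/(6 × 0.8369) = 0.02334
  P₀ = 1/(1.6091 + 0.02334) = 0.6126
  Lq = P₀·a^3·ρ / (3!(1-ρ)²) = 0.6126 × 0.1172 × 0.1631 / (6 × 0.7004) = 0.002787
  Wq_B = Lq/λ = 0.002786666/6.9 = 0.00040386
  W_B = Wq_B + 1/μ = 0.00040386 + 0.070922 = 0.07133

Since W_B = 0.07133 < W_A = 0.09091, Option B (multiple servers) has the shorter time in system.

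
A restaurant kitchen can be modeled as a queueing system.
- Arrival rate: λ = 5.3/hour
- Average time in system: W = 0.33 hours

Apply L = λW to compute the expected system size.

Little's Law: L = λW
L = 5.3 × 0.33 = 1.7490 orders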